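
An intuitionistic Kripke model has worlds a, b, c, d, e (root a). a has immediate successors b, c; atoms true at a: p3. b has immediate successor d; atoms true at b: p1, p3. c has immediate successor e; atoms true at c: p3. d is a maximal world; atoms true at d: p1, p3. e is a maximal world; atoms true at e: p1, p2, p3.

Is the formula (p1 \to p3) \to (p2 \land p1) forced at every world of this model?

Not every world: a \nVdash (p1 \to p3) \to (p2 \land p1).
a \nVdash (p1 \to p3) \to (p2 \land p1): already at a itself, a \Vdash p1 \to p3 but a \nVdash p2 \land p1.
a \nVdash p2 \land p1 since a fails p2.

No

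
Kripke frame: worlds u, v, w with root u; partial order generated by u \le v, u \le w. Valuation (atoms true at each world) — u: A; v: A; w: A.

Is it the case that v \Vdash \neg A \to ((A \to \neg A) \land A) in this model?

Yes

v \Vdash \neg A \to ((A \to \neg A) \land A) vacuously: no world accessible from v forces the antecedent \neg A.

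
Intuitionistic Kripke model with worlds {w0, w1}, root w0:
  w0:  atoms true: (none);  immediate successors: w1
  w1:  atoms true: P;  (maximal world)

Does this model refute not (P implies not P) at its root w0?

No

w0 forces not (P implies not P): no world accessible from w0 forces P implies not P.
So the root w0 forces not (P implies not P); the model is not a countermodel.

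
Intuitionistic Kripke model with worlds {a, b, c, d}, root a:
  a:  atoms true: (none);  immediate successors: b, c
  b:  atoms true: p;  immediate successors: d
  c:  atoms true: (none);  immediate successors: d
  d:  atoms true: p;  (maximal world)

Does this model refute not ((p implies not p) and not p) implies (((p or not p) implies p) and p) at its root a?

Yes

a does not force not ((p implies not p) and not p) implies (((p or not p) implies p) and p): already at a itself, a forces not ((p implies not p) and not p) but a does not force ((p or not p) implies p) and p.
a does not force ((p or not p) implies p) and p since a fails p.
So the root a does not force not ((p implies not p) and not p) implies (((p or not p) implies p) and p); the model is a countermodel.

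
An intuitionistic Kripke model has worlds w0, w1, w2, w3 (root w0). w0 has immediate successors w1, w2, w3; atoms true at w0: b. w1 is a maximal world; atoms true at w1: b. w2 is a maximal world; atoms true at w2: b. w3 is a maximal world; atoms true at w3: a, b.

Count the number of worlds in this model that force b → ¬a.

2

w0: does not force it — w0 ⊮ b → ¬a: already at w0 itself, w0 ⊩ b but w0 ⊮ ¬a.
w1: forces it.
w2: forces it.
w3: does not force it — w3 ⊮ b → ¬a: already at w3 itself, w3 ⊩ b but w3 ⊮ ¬a.
Worlds forcing the formula: {w1, w2}.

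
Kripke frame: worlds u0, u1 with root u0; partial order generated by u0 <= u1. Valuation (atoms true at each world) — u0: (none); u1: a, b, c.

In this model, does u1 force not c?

u1 does not force not c since u1 is accessible from u1 and u1 forces c.

No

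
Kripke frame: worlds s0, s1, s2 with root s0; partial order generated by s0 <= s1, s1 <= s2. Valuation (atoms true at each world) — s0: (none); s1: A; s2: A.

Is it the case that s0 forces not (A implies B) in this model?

s0 forces not (A implies B): no world accessible from s0 forces A implies B.

Yes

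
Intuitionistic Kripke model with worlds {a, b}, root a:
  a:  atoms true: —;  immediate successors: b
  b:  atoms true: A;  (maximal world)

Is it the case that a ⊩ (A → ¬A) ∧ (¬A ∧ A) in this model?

a ⊮ (A → ¬A) ∧ (¬A ∧ A) since a fails A → ¬A.

No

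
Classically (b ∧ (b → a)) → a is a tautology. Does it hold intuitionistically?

Yes

This is modus ponens in implicational form, which is intuitionistically derivable.
If a world forces b and b → a, then applying the implication at that world (which is accessible from itself) gives a.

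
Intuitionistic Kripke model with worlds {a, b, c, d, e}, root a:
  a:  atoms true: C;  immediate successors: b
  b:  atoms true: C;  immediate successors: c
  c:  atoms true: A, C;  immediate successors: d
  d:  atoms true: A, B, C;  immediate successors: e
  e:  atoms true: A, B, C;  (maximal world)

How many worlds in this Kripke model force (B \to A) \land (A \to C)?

5

a: forces it.
b: forces it.
c: forces it.
d: forces it.
e: forces it.
Worlds forcing the formula: {a, b, c, d, e}.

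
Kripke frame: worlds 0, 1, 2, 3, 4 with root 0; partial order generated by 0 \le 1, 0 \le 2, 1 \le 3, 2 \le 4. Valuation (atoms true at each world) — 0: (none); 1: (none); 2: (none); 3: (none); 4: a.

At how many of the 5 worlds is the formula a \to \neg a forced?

2

0: does not force it — 0 \nVdash a \to \neg a: at the accessible world 4, 4 \Vdash a but 4 \nVdash \neg a.
1: forces it.
2: does not force it.
3: forces it.
4: does not force it.
Worlds forcing the formula: {1, 3}.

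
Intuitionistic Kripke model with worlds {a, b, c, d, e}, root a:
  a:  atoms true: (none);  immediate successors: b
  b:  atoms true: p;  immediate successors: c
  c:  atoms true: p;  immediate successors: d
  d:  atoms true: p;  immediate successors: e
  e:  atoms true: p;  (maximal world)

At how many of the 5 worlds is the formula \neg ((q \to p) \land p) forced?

a: does not force it — a \nVdash \neg ((q \to p) \land p) since b is accessible from a and b \Vdash (q \to p) \land p.
b: does not force it — b \nVdash \neg ((q \to p) \land p) since b is accessible from b and b \Vdash (q \to p) \land p.
c: does not force it.
d: does not force it.
e: does not force it.
Worlds forcing the formula: { }.

0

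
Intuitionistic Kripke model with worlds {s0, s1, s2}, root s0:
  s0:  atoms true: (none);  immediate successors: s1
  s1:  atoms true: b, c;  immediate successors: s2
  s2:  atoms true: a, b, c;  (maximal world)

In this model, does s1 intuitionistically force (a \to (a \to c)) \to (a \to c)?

Yes

s1 \Vdash (a \to (a \to c)) \to (a \to c): every world accessible from s1 that forces a \to (a \to c) (namely s1, s2) also forces a \to c.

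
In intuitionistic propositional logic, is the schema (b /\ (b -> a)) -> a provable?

Yes

This is modus ponens in implicational form, which is intuitionistically derivable.
If a world forces b and b -> a, then applying the implication at that world (which is accessible from itself) gives a.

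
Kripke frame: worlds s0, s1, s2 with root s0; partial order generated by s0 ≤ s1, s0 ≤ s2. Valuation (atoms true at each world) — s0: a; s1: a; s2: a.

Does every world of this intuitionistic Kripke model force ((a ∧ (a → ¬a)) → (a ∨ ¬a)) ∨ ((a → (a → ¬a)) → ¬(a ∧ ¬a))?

s0 ⊩ ((a ∧ (a → ¬a)) → (a ∨ ¬a)) ∨ ((a → (a → ¬a)) → ¬(a ∧ ¬a)) via the disjunct (a ∧ (a → ¬a)) → (a ∨ ¬a).
Since the root s0 forces ((a ∧ (a → ¬a)) → (a ∨ ¬a)) ∨ ((a → (a → ¬a)) → ¬(a ∧ ¬a)) and forcing is persistent (monotone upward), every world forces it.

Yes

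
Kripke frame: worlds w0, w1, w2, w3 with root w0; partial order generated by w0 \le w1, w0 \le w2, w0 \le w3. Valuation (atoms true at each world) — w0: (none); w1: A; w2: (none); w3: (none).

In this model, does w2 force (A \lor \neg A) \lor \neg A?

w2 \Vdash (A \lor \neg A) \lor \neg A via the disjunct A \lor \neg A.

Yes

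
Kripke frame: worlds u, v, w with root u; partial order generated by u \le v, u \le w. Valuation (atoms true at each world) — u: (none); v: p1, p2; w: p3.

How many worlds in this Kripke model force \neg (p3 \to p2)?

u: does not force it — u \nVdash \neg (p3 \to p2) since v is accessible from u and v \Vdash p3 \to p2.
v: does not force it — v \nVdash \neg (p3 \to p2) since v is accessible from v and v \Vdash p3 \to p2.
w: forces it.
Worlds forcing the formula: {w}.

1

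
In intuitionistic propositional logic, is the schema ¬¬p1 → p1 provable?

This is double-negation elimination, which is not intuitionistically valid.
A Kripke countermodel: worlds a, b; order generated by a ≤ b; atoms true at each world — a:{}; b:{p1}.
a ⊮ ¬¬p1 → p1: already at a itself, a ⊩ ¬¬p1 but a ⊮ p1.
a lacks atom p1, so a ⊮ p1.
So the root a does not force the formula.

No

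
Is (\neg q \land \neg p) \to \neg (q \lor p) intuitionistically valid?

Yes

This is a constructively valid De Morgan direction (conjunction of negations to negated disjunction), which is intuitionistically derivable.
If both \neg q and \neg p hold at a world, no accessible world forces q or forces p, so none forces q \lor p.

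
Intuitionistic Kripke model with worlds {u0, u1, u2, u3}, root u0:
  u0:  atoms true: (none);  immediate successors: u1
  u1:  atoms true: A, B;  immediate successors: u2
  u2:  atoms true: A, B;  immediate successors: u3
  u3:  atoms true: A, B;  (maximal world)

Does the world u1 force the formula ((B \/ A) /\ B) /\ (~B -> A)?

u1 ||- ((B \/ A) /\ B) /\ (~B -> A) since u1 forces both conjuncts.

Yes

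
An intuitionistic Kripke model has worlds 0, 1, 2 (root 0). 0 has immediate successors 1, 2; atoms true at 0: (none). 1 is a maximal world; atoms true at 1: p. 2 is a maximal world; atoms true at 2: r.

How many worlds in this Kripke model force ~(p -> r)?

1

0: does not force it — 0 ||-/- ~(p -> r) since 2 is accessible from 0 and 2 ||- p -> r.
1: forces it.
2: does not force it — 2 ||-/- ~(p -> r) since 2 is accessible from 2 and 2 ||- p -> r.
Worlds forcing the formula: {1}.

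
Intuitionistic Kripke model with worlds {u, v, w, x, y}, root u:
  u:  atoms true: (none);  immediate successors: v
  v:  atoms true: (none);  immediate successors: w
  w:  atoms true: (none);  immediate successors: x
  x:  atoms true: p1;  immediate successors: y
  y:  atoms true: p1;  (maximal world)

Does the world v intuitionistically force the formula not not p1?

Yes

v forces not not p1: no world accessible from v forces not p1.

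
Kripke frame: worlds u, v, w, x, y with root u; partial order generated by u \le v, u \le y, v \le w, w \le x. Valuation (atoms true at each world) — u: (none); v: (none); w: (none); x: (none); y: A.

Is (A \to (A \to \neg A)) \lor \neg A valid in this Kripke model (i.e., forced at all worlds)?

No

Not every world: u \nVdash (A \to (A \to \neg A)) \lor \neg A.
u \nVdash (A \to (A \to \neg A)) \lor \neg A: neither disjunct is forced at u.
u \nVdash A \to (A \to \neg A): at the accessible world y, y \Vdash A but y \nVdash A \to \neg A.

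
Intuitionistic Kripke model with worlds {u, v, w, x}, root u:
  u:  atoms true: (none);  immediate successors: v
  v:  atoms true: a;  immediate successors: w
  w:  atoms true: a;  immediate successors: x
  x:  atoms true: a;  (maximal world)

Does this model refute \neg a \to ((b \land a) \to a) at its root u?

No

u \Vdash \neg a \to ((b \land a) \to a) vacuously: no world accessible from u forces the antecedent \neg a.
So the root u forces \neg a \to ((b \land a) \to a); the model is not a countermodel.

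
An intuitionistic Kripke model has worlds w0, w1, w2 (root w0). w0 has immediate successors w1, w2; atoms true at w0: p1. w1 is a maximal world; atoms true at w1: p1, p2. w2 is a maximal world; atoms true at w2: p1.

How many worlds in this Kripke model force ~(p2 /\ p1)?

w0: does not force it — w0 ||-/- ~(p2 /\ p1) since w1 is accessible from w0 and w1 ||- p2 /\ p1.
w1: does not force it — w1 ||-/- ~(p2 /\ p1) since w1 is accessible from w1 and w1 ||- p2 /\ p1.
w2: forces it.
Worlds forcing the formula: {w2}.

1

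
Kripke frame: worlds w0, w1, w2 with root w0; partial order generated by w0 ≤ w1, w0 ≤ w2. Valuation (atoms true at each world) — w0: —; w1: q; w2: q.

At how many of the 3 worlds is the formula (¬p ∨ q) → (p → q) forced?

3

w0: forces it.
w1: forces it.
w2: forces it.
Worlds forcing the formula: {w0, w1, w2}.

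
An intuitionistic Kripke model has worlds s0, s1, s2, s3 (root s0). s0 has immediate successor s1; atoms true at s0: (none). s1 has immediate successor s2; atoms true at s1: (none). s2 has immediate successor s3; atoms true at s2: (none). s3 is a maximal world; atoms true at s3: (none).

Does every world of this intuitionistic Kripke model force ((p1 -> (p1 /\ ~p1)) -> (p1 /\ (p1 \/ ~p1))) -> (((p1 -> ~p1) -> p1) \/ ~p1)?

Yes

s0 ||- ((p1 -> (p1 /\ ~p1)) -> (p1 /\ (p1 \/ ~p1))) -> (((p1 -> ~p1) -> p1) \/ ~p1) vacuously: no world accessible from s0 forces the antecedent (p1 -> (p1 /\ ~p1)) -> (p1 /\ (p1 \/ ~p1)).
Since the root s0 forces ((p1 -> (p1 /\ ~p1)) -> (p1 /\ (p1 \/ ~p1))) -> (((p1 -> ~p1) -> p1) \/ ~p1) and forcing is persistent (monotone upward), every world forces it.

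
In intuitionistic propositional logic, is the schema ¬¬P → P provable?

No

This is double-negation elimination, which is not intuitionistically valid.
A Kripke countermodel: worlds a, b; order generated by a ≤ b; atoms true at each world — a:{}; b:{P}.
a ⊮ ¬¬P → P: already at a itself, a ⊩ ¬¬P but a ⊮ P.
a lacks atom P, so a ⊮ P.
So the root a does not force the formula.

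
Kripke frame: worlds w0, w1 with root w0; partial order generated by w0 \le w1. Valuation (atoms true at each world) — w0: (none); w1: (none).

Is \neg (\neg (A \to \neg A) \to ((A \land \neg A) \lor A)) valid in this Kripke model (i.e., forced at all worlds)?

No

Not every world: w0 \nVdash \neg (\neg (A \to \neg A) \to ((A \land \neg A) \lor A)).
w0 \nVdash \neg (\neg (A \to \neg A) \to ((A \land \neg A) \lor A)) since w0 is accessible from w0 and w0 \Vdash \neg (A \to \neg A) \to ((A \land \neg A) \lor A).
w0 \Vdash \neg (A \to \neg A) \to ((A \land \neg A) \lor A) vacuously: no world accessible from w0 forces the antecedent \neg (A \to \neg A).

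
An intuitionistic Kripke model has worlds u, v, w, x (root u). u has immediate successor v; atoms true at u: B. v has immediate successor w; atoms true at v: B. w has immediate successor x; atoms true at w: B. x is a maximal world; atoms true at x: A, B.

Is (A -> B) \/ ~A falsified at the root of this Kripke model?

No

u ||- (A -> B) \/ ~A via the disjunct A -> B.
So the root u forces (A -> B) \/ ~A; the model is not a countermodel.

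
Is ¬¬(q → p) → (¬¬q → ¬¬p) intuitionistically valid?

Yes

This is the distribution of double negation over implication, which is intuitionistically derivable.
Assume ¬¬(q → p) and ¬¬q; suppose ¬p. Then q → p would give ¬q (by contraposition), contradicting ¬¬q; so ¬(q → p), contradicting ¬¬(q → p). Hence ¬¬p.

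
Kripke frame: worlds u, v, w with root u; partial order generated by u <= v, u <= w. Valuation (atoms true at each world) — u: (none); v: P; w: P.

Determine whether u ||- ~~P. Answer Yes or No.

u ||- ~~P: no world accessible from u forces ~P.

Yes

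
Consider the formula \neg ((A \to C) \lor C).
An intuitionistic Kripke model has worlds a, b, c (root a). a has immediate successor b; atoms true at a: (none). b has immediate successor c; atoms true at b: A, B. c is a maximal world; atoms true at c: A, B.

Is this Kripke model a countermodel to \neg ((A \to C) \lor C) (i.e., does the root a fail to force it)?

No

a \Vdash \neg ((A \to C) \lor C): no world accessible from a forces (A \to C) \lor C.
So the root a forces \neg ((A \to C) \lor C); the model is not a countermodel.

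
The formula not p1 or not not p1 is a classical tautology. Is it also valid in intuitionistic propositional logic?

No

This is the weak law of excluded middle, which is not intuitionistically valid.
A Kripke countermodel: worlds u0, u1, u2; order generated by u0 <= u1, u0 <= u2; atoms true at each world — u0:{}; u1:{p1}; u2:{}.
u0 does not force not p1 or not not p1: neither disjunct is forced at u0.
u0 does not force not p1 since u1 is accessible from u0 and u1 forces p1.
So the root u0 does not force the formula.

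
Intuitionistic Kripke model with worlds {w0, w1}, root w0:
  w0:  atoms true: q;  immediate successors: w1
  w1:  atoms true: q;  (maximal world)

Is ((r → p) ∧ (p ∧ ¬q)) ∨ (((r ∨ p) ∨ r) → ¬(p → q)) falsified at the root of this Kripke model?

No

w0 ⊩ ((r → p) ∧ (p ∧ ¬q)) ∨ (((r ∨ p) ∨ r) → ¬(p → q)) via the disjunct ((r ∨ p) ∨ r) → ¬(p → q).
So the root w0 forces ((r → p) ∧ (p ∧ ¬q)) ∨ (((r ∨ p) ∨ r) → ¬(p → q)); the model is not a countermodel.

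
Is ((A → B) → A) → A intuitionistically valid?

This is Peirce's law, which is not intuitionistically valid.
A Kripke countermodel: worlds s0, s1; order generated by s0 ≤ s1; atoms true at each world — s0:{}; s1:{A}.
s0 ⊮ ((A → B) → A) → A: already at s0 itself, s0 ⊩ (A → B) → A but s0 ⊮ A.
s0 lacks atom A, so s0 ⊮ A.
So the root s0 does not force the formula.

No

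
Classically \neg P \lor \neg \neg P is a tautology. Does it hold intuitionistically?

This is the weak law of excluded middle, which is not intuitionistically valid.
A Kripke countermodel: worlds w0, w1, w2; order generated by w0 \le w1, w0 \le w2; atoms true at each world — w0:{}; w1:{P}; w2:{}.
w0 \nVdash \neg P \lor \neg \neg P: neither disjunct is forced at w0.
w0 \nVdash \neg P since w1 is accessible from w0 and w1 \Vdash P.
So the root w0 does not force the formula.

No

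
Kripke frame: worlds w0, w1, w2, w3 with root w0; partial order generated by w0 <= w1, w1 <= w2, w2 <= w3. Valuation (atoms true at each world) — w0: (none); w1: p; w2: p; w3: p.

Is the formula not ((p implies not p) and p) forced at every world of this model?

w0 forces not ((p implies not p) and p): no world accessible from w0 forces (p implies not p) and p.
Since the root w0 forces not ((p implies not p) and p) and forcing is persistent (monotone upward), every world forces it.

Yes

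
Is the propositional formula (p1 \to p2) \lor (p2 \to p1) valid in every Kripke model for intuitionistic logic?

This is the Gödel–Dummett linearity axiom, which is not intuitionistically valid.
A Kripke countermodel: worlds 0, 1, 2; order generated by 0 \le 1, 0 \le 2; atoms true at each world — 0:{}; 1:{p1}; 2:{p2}.
0 \nVdash (p1 \to p2) \lor (p2 \to p1): neither disjunct is forced at 0.
0 \nVdash p1 \to p2: at the accessible world 1, 1 \Vdash p1 but 1 \nVdash p2.
1 lacks atom p2, so 1 \nVdash p2.
So the root 0 does not force the formula.

No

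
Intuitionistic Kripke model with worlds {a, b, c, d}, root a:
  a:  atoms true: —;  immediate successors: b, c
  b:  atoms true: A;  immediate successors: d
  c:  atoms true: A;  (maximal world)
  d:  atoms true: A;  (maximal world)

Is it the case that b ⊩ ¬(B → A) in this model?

No

b ⊮ ¬(B → A) since b is accessible from b and b ⊩ B → A.
b ⊩ B → A vacuously: no world accessible from b forces the antecedent B.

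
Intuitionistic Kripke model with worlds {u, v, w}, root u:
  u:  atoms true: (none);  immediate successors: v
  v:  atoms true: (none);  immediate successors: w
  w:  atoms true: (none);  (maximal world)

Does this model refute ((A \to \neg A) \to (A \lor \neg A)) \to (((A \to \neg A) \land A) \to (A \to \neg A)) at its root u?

No

u \Vdash ((A \to \neg A) \to (A \lor \neg A)) \to (((A \to \neg A) \land A) \to (A \to \neg A)): every world accessible from u that forces (A \to \neg A) \to (A \lor \neg A) (namely u, v, w) also forces ((A \to \neg A) \land A) \to (A \to \neg A).
So the root u forces ((A \to \neg A) \to (A \lor \neg A)) \to (((A \to \neg A) \land A) \to (A \to \neg A)); the model is not a countermodel.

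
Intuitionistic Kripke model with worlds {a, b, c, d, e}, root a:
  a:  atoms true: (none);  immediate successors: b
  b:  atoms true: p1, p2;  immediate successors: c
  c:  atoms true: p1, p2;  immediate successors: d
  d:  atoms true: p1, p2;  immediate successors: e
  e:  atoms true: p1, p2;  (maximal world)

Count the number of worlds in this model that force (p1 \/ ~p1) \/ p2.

4

a: does not force it — a ||-/- (p1 \/ ~p1) \/ p2: neither disjunct is forced at a.
b: forces it.
c: forces it.
d: forces it.
e: forces it.
Worlds forcing the formula: {b, c, d, e}.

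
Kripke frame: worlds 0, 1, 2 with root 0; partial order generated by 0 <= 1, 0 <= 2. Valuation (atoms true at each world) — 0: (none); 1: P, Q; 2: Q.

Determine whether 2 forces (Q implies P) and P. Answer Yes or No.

No

2 does not force (Q implies P) and P since 2 fails Q implies P.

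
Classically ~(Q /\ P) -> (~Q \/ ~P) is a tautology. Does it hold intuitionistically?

This is the constructively invalid direction of De Morgan's law for conjunction, which is not intuitionistically valid.
A Kripke countermodel: worlds 0, 1, 2; order generated by 0 <= 1, 0 <= 2; atoms true at each world — 0:{}; 1:{Q}; 2:{P}.
0 ||-/- ~(Q /\ P) -> (~Q \/ ~P): already at 0 itself, 0 ||- ~(Q /\ P) but 0 ||-/- ~Q \/ ~P.
0 ||-/- ~Q \/ ~P: neither disjunct is forced at 0.
0 ||-/- ~Q since 1 is accessible from 0 and 1 ||- Q.
So the root 0 does not force the formula.

No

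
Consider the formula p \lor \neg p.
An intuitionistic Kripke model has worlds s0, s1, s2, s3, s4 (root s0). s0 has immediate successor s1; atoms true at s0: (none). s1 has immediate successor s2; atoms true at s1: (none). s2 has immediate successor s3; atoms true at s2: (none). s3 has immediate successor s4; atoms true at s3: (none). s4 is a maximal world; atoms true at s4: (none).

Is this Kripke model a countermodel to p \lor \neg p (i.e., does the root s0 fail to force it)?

s0 \Vdash p \lor \neg p via the disjunct \neg p.
So the root s0 forces p \lor \neg p; the model is not a countermodel.

No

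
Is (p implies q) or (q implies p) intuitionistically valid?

This is the Gödel–Dummett linearity axiom, which is not intuitionistically valid.
A Kripke countermodel: worlds a, b, c; order generated by a <= b, a <= c; atoms true at each world — a:{}; b:{p}; c:{q}.
a does not force (p implies q) or (q implies p): neither disjunct is forced at a.
a does not force p implies q: at the accessible world b, b forces p but b does not force q.
b lacks atom q, so b does not force q.
So the root a does not force the formula.

No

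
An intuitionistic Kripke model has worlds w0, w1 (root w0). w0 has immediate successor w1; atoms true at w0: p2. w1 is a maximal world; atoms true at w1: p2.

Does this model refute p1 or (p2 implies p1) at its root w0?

Yes

w0 does not force p1 or (p2 implies p1): neither disjunct is forced at w0.
w0 lacks atom p1, so w0 does not force p1.
So the root w0 does not force p1 or (p2 implies p1); the model is a countermodel.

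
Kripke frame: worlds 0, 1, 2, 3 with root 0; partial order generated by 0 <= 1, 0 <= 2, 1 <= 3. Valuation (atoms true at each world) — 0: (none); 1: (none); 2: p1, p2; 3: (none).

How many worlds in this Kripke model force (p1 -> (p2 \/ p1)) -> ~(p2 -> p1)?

0: does not force it — 0 ||-/- (p1 -> (p2 \/ p1)) -> ~(p2 -> p1): already at 0 itself, 0 ||- p1 -> (p2 \/ p1) but 0 ||-/- ~(p2 -> p1).
1: does not force it — 1 ||-/- (p1 -> (p2 \/ p1)) -> ~(p2 -> p1): already at 1 itself, 1 ||- p1 -> (p2 \/ p1) but 1 ||-/- ~(p2 -> p1).
2: does not force it — 2 ||-/- (p1 -> (p2 \/ p1)) -> ~(p2 -> p1): already at 2 itself, 2 ||- p1 -> (p2 \/ p1) but 2 ||-/- ~(p2 -> p1).
3: does not force it.
Worlds forcing the formula: { }.

0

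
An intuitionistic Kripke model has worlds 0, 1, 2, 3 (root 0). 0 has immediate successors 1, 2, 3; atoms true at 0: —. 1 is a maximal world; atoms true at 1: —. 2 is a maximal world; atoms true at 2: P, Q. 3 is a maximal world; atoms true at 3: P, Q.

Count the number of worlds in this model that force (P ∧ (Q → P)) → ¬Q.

1

0: does not force it — 0 ⊮ (P ∧ (Q → P)) → ¬Q: at the accessible world 2, 2 ⊩ P ∧ (Q → P) but 2 ⊮ ¬Q.
1: forces it.
2: does not force it — 2 ⊮ (P ∧ (Q → P)) → ¬Q: already at 2 itself, 2 ⊩ P ∧ (Q → P) but 2 ⊮ ¬Q.
3: does not force it — 3 ⊮ (P ∧ (Q → P)) → ¬Q: already at 3 itself, 3 ⊩ P ∧ (Q → P) but 3 ⊮ ¬Q.
Worlds forcing the formula: {1}.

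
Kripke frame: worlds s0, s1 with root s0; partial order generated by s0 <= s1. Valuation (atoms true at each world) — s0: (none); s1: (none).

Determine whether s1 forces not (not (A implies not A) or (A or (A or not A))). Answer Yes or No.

s1 does not force not (not (A implies not A) or (A or (A or not A))) since s1 is accessible from s1 and s1 forces not (A implies not A) or (A or (A or not A)).
s1 forces not (A implies not A) or (A or (A or not A)) via the disjunct A or (A or not A).

No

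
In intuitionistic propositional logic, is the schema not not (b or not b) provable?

This is the double negation of excluded middle, which is intuitionistically derivable.
Assuming not (b or not b): from b we'd get b or not b, so not b; but then b or not b again — contradiction. Hence not not (b or not b).

Yes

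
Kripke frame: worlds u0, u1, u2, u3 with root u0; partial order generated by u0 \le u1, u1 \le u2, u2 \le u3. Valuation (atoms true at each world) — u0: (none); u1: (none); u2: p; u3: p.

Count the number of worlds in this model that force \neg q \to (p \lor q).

2

u0: does not force it — u0 \nVdash \neg q \to (p \lor q): already at u0 itself, u0 \Vdash \neg q but u0 \nVdash p \lor q.
u1: does not force it — u1 \nVdash \neg q \to (p \lor q): already at u1 itself, u1 \Vdash \neg q but u1 \nVdash p \lor q.
u2: forces it.
u3: forces it.
Worlds forcing the formula: {u2, u3}.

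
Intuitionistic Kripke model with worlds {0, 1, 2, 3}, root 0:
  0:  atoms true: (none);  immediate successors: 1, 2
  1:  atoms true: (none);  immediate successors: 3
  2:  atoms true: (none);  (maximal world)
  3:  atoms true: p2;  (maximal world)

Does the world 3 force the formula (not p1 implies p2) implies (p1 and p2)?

3 does not force (not p1 implies p2) implies (p1 and p2): already at 3 itself, 3 forces not p1 implies p2 but 3 does not force p1 and p2.
3 does not force p1 and p2 since 3 fails p1.

No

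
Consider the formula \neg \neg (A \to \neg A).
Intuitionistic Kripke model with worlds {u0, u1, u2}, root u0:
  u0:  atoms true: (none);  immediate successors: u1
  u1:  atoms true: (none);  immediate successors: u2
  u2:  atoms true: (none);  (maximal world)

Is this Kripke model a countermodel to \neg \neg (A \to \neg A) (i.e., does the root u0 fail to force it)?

u0 \Vdash \neg \neg (A \to \neg A): no world accessible from u0 forces \neg (A \to \neg A).
So the root u0 forces \neg \neg (A \to \neg A); the model is not a countermodel.

No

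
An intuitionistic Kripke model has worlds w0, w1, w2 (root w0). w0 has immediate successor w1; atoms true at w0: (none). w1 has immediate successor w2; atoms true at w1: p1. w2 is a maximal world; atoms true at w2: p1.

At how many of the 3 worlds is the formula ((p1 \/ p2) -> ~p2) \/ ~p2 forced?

w0: forces it.
w1: forces it.
w2: forces it.
Worlds forcing the formula: {w0, w1, w2}.

3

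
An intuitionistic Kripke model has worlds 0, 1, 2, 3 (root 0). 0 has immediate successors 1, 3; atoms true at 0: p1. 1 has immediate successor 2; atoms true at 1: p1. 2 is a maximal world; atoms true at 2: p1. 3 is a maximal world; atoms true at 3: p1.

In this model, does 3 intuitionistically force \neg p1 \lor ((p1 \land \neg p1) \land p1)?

3 \nVdash \neg p1 \lor ((p1 \land \neg p1) \land p1): neither disjunct is forced at 3.
3 \nVdash \neg p1 since 3 is accessible from 3 and 3 \Vdash p1.

No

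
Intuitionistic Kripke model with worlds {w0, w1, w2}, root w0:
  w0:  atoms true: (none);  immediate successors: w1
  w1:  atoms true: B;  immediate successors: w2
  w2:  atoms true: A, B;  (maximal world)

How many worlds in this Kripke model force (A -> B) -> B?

2

w0: does not force it — w0 ||-/- (A -> B) -> B: already at w0 itself, w0 ||- A -> B but w0 ||-/- B.
w1: forces it.
w2: forces it.
Worlds forcing the formula: {w1, w2}.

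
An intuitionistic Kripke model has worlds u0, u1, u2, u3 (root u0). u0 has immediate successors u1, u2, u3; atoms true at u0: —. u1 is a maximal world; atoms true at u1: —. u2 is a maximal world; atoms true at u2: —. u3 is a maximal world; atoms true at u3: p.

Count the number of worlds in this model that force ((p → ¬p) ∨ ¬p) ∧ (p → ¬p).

u0: does not force it — u0 ⊮ ((p → ¬p) ∨ ¬p) ∧ (p → ¬p) since u0 fails (p → ¬p) ∨ ¬p.
u1: forces it.
u2: forces it.
u3: does not force it — u3 ⊮ ((p → ¬p) ∨ ¬p) ∧ (p → ¬p) since u3 fails (p → ¬p) ∨ ¬p.
Worlds forcing the formula: {u1, u2}.

2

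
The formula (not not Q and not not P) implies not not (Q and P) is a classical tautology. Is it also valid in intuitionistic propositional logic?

This is the distribution of double negation over conjunction, which is intuitionistically derivable.
Assume not not Q, not not P, and not (Q and P). From Q we'd get not P (since Q and P is refuted), contradicting not not P; so not Q, contradicting not not Q.

Yes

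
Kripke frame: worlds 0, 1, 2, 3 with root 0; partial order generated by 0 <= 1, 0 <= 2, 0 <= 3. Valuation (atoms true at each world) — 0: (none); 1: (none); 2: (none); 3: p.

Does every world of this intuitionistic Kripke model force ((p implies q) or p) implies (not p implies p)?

Not every world: 0 does not force ((p implies q) or p) implies (not p implies p).
0 does not force ((p implies q) or p) implies (not p implies p): at the accessible world 1, 1 forces (p implies q) or p but 1 does not force not p implies p.
1 does not force not p implies p: already at 1 itself, 1 forces not p but 1 does not force p.
1 lacks atom p, so 1 does not force p.

No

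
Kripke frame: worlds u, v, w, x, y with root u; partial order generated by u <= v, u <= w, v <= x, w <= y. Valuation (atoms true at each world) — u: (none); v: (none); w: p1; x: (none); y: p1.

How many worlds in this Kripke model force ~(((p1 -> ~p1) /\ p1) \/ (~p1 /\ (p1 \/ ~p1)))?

2

u: does not force it — u ||-/- ~(((p1 -> ~p1) /\ p1) \/ (~p1 /\ (p1 \/ ~p1))) since v is accessible from u and v ||- ((p1 -> ~p1) /\ p1) \/ (~p1 /\ (p1 \/ ~p1)).
v: does not force it — v ||-/- ~(((p1 -> ~p1) /\ p1) \/ (~p1 /\ (p1 \/ ~p1))) since v is accessible from v and v ||- ((p1 -> ~p1) /\ p1) \/ (~p1 /\ (p1 \/ ~p1)).
w: forces it.
x: does not force it — x ||-/- ~(((p1 -> ~p1) /\ p1) \/ (~p1 /\ (p1 \/ ~p1))) since x is accessible from x and x ||- ((p1 -> ~p1) /\ p1) \/ (~p1 /\ (p1 \/ ~p1)).
y: forces it.
Worlds forcing the formula: {w, y}.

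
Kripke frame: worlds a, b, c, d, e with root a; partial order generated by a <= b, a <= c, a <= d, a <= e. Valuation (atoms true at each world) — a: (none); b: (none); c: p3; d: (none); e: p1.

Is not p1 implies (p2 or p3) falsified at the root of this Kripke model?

a does not force not p1 implies (p2 or p3): at the accessible world b, b forces not p1 but b does not force p2 or p3.
b does not force p2 or p3: neither disjunct is forced at b.
b lacks atom p2, so b does not force p2.
So the root a does not force not p1 implies (p2 or p3); the model is a countermodel.

Yes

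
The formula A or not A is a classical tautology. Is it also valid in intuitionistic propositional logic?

No

This is the law of excluded middle, which is not intuitionistically valid.
A Kripke countermodel: worlds u0, u1; order generated by u0 <= u1; atoms true at each world — u0:{}; u1:{A}.
u0 does not force A or not A: neither disjunct is forced at u0.
u0 lacks atom A, so u0 does not force A.
So the root u0 does not force the formula.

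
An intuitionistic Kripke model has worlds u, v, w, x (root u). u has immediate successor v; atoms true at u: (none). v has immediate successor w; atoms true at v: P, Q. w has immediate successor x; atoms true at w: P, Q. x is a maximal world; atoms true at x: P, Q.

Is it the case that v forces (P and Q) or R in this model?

Yes

v forces (P and Q) or R via the disjunct P and Q.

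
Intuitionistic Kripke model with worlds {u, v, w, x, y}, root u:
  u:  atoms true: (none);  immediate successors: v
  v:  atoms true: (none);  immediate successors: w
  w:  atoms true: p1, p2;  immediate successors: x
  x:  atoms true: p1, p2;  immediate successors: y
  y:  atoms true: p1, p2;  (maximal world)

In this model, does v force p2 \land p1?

No

v \nVdash p2 \land p1 since v fails p2.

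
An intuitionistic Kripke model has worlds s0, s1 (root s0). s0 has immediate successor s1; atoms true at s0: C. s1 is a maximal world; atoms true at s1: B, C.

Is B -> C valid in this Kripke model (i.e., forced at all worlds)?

Yes

s0 ||- B -> C: every world accessible from s0 that forces B (namely s1) also forces C.
Since the root s0 forces B -> C and forcing is persistent (monotone upward), every world forces it.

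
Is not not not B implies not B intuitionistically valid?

This is triple-negation reduction, which is intuitionistically derivable.
Assume not not not B and suppose B. Then not not B (double-negation introduction), contradicting not not not B. So not B.

Yes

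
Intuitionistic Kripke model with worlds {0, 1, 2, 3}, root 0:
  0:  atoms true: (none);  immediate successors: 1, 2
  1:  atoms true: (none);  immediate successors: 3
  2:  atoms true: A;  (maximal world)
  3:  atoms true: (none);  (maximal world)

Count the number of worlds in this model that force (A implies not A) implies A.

1

0: does not force it — 0 does not force (A implies not A) implies A: at the accessible world 1, 1 forces A implies not A but 1 does not force A.
1: does not force it.
2: forces it.
3: does not force it.
Worlds forcing the formula: {2}.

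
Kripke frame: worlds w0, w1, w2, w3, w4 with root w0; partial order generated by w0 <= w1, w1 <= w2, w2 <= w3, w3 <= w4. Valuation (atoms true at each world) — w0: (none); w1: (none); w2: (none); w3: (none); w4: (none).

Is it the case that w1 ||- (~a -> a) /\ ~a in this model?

w1 ||-/- (~a -> a) /\ ~a since w1 fails ~a -> a.

No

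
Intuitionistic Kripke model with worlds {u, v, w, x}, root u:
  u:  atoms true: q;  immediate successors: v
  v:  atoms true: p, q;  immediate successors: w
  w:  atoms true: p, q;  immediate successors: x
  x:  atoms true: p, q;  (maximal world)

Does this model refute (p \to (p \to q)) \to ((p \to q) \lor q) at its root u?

No

u \Vdash (p \to (p \to q)) \to ((p \to q) \lor q): every world accessible from u that forces p \to (p \to q) (namely u, v, w, x) also forces (p \to q) \lor q.
So the root u forces (p \to (p \to q)) \to ((p \to q) \lor q); the model is not a countermodel.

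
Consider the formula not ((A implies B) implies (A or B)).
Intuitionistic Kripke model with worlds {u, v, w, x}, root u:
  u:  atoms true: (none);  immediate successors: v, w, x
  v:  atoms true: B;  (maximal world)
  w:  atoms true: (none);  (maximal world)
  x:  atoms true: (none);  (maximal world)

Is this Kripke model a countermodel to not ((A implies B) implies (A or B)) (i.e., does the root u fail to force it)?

u does not force not ((A implies B) implies (A or B)) since v is accessible from u and v forces (A implies B) implies (A or B).
v forces (A implies B) implies (A or B): every world accessible from v that forces A implies B (namely v) also forces A or B.
So the root u does not force not ((A implies B) implies (A or B)); the model is a countermodel.

Yes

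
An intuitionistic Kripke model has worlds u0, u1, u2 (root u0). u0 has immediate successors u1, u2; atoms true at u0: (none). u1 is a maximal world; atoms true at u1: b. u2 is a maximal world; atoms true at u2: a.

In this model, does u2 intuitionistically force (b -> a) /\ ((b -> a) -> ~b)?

u2 ||- (b -> a) /\ ((b -> a) -> ~b) since u2 forces both conjuncts.

Yes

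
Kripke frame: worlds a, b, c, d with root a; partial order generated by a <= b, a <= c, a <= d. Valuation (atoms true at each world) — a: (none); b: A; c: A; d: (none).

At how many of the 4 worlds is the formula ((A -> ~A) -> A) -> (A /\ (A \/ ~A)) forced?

4

a: forces it.
b: forces it.
c: forces it.
d: forces it.
Worlds forcing the formula: {a, b, c, d}.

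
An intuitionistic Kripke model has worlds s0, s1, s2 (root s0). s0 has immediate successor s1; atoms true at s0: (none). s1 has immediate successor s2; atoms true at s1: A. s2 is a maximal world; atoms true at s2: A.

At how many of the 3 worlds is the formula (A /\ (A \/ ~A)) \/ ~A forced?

2

s0: does not force it — s0 ||-/- (A /\ (A \/ ~A)) \/ ~A: neither disjunct is forced at s0.
s1: forces it.
s2: forces it.
Worlds forcing the formula: {s1, s2}.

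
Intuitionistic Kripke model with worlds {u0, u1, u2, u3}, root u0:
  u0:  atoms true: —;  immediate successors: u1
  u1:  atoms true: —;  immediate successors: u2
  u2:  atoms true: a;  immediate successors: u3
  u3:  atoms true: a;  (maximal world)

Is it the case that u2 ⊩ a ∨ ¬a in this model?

u2 ⊩ a ∨ ¬a via the disjunct a.

Yes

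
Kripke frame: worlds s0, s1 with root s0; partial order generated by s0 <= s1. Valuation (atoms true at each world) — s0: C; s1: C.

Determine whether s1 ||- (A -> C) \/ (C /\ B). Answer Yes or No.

Yes

s1 ||- (A -> C) \/ (C /\ B) via the disjunct A -> C.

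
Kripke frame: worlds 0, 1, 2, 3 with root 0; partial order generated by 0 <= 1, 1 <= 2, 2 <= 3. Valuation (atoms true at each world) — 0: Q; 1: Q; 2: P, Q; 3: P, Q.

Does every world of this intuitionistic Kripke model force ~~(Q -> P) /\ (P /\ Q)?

Not every world: 0 ||-/- ~~(Q -> P) /\ (P /\ Q).
0 ||-/- ~~(Q -> P) /\ (P /\ Q) since 0 fails P /\ Q.

No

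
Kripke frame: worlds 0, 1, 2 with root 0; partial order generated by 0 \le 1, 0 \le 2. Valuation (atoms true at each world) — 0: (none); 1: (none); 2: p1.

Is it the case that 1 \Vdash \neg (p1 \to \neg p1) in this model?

1 \nVdash \neg (p1 \to \neg p1) since 1 is accessible from 1 and 1 \Vdash p1 \to \neg p1.
1 \Vdash p1 \to \neg p1 vacuously: no world accessible from 1 forces the antecedent p1.

No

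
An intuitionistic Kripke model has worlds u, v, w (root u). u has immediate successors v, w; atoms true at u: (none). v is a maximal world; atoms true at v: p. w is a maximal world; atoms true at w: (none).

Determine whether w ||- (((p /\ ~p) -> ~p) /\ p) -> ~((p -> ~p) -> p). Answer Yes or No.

w ||- (((p /\ ~p) -> ~p) /\ p) -> ~((p -> ~p) -> p) vacuously: no world accessible from w forces the antecedent ((p /\ ~p) -> ~p) /\ p.

Yes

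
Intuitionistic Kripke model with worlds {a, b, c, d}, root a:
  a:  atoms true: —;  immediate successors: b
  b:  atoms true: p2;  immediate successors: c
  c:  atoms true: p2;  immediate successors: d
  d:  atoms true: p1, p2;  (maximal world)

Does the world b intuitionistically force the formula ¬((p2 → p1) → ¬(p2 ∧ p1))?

b ⊩ ¬((p2 → p1) → ¬(p2 ∧ p1)): no world accessible from b forces (p2 → p1) → ¬(p2 ∧ p1).

Yes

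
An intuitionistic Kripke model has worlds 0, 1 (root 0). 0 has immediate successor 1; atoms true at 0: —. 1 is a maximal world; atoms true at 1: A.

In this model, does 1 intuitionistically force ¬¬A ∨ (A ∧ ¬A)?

Yes

1 ⊩ ¬¬A ∨ (A ∧ ¬A) via the disjunct ¬¬A.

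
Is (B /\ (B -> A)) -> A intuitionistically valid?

This is modus ponens in implicational form, which is intuitionistically derivable.
If a world forces B and B -> A, then applying the implication at that world (which is accessible from itself) gives A.

Yes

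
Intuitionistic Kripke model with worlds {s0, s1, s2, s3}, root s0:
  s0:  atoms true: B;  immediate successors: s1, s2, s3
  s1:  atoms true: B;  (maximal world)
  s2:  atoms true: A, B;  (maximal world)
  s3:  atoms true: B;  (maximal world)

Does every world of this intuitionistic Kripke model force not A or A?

No

Not every world: s0 does not force not A or A.
s0 does not force not A or A: neither disjunct is forced at s0.
s0 does not force not A since s2 is accessible from s0 and s2 forces A.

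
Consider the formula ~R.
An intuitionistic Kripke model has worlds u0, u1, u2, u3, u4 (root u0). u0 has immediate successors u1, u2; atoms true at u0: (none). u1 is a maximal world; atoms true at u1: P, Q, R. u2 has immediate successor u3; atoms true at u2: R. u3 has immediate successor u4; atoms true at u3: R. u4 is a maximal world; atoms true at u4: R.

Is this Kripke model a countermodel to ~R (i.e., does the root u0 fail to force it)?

Yes

u0 ||-/- ~R since u1 is accessible from u0 and u1 ||- R.
So the root u0 does not force ~R; the model is a countermodel.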